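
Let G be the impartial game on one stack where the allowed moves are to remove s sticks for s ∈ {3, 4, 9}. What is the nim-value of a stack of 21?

0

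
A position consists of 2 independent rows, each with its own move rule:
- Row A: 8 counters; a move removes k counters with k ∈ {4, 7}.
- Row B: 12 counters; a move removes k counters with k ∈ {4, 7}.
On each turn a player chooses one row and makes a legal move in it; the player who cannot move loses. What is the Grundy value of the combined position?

2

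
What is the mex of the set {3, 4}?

0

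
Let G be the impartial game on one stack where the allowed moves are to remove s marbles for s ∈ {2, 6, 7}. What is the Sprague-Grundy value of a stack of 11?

Build the Grundy sequence with g(k) = mex{g(k−s) : s ∈ {2, 6, 7}, s ≤ k}:
g(0) = mex{} = 0
g(1) = mex{} = 0
g(2) = mex{0} = 1
g(3) = mex{0} = 1
g(4) = mex{1} = 0
g(5) = mex{1} = 0
g(6) = mex{0} = 1
g(7) = mex{0} = 1
g(8) = mex{0,1} = 2
g(9) = mex{1} = 0
g(10) = mex{0,1,2} = 3
g(11) = mex{0} = 1
So g(11) = 1.

1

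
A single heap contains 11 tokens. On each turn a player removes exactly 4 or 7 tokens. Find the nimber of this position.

0

Build the Grundy sequence with g(k) = mex{g(k−s) : s ∈ {4, 7}, s ≤ k}:
k:     0  1  2  3  4  5  6  7  8  9 10 11
g(k):  0  0  0  0  1  1  1  1  2  2  2  0
So g(11) = 0.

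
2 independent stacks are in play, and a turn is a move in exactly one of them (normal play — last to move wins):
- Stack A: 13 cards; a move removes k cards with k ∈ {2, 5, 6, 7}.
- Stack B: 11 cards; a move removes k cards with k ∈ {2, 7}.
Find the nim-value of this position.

1

Grundy values for stack A (subtraction set {2, 5, 6, 7}):
g(0) = mex{} = 0
g(1) = mex{} = 0
g(2) = mex{0} = 1
g(3) = mex{0} = 1
g(4) = mex{1} = 0
g(5) = mex{0,1} = 2
g(6) = mex{0} = 1
g(7) = mex{0,1,2} = 3
g(8) = mex{0,1} = 2
g(9) = mex{0,1,3} = 2
g(10) = mex{0,1,2} = 3
g(11) = mex{0,1,2} = 3
g(12) = mex{1,2,3} = 0
g(13) = mex{1,2,3} = 0
So g(13) = 0.
Grundy values for stack B (subtraction set {2, 7}):
k:     0  1  2  3  4  5  6  7  8  9 10 11
g(k):  0  0  1  1  0  0  1  1  2  0  0  1
So g(11) = 1.
By the Sprague-Grundy theorem, the Grundy value of a sum of independent games is the XOR of the component values.
Combined value = 0 ⊕ 1 = 1.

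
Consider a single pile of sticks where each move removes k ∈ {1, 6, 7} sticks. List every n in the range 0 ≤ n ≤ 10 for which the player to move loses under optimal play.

0, 2, 4

Compute g(0), g(1), … for moves {1, 6, 7}:
k:     0  1  2  3  4  5  6  7  8  9 10
g(k):  0  1  0  1  0  1  2  3  2  3  2
The P-positions (g = 0) in 0..10 are 0, 2, 4.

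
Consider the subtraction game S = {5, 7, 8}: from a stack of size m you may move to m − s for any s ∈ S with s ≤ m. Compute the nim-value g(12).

Grundy values for subtraction set {5, 7, 8}:
g(0) = mex{} = 0
g(1) = mex{} = 0
g(2) = mex{} = 0
g(3) = mex{} = 0
g(4) = mex{} = 0
g(5) = mex{0} = 1
g(6) = mex{0} = 1
g(7) = mex{0} = 1
g(8) = mex{0} = 1
g(9) = mex{0} = 1
g(10) = mex{0,1} = 2
g(11) = mex{0,1} = 2
g(12) = mex{0,1} = 2
So g(12) = 2.

2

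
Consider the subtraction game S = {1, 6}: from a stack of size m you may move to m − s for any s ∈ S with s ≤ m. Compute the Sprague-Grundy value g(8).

1

Compute g(0), g(1), … for moves {1, 6}:
g(0) = mex{} = 0
g(1) = mex{0} = 1
g(2) = mex{1} = 0
g(3) = mex{0} = 1
g(4) = mex{1} = 0
g(5) = mex{0} = 1
g(6) = mex{0,1} = 2
g(7) = mex{1,2} = 0
g(8) = mex{0} = 1
So g(8) = 1.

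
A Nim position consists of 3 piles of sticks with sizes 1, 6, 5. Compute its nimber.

Bitwise XOR of the heap sizes:
  001  (1)
  110  (6)
  101  (5)
  ---
  010  (2)

2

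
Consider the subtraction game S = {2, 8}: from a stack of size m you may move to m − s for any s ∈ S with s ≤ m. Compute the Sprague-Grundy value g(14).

0

Build the Grundy sequence with g(k) = mex{g(k−s) : s ∈ {2, 8}, s ≤ k}:
k:     0  1  2  3  4  5  6  7  8  9 10 11 12 13 14
g(k):  0  0  1  1  0  0  1  1  2  2  0  0  1  1  0
So g(14) = 0.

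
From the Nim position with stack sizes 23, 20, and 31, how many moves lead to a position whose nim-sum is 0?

3

Compute the nim-sum pairwise:
23 ⊕ 20 = 3
3 ⊕ 31 = 28
The overall nim-sum is X = 28. A stack of size p has a winning move iff p XOR X < p (reduce it to p XOR X).
  23: 23 XOR 28 = 11 < 23 — winning move (to 11).
  20: 20 XOR 28 = 8 < 20 — winning move (to 8).
  31: 31 XOR 28 = 3 < 31 — winning move (to 3).
That gives 3 winning moves.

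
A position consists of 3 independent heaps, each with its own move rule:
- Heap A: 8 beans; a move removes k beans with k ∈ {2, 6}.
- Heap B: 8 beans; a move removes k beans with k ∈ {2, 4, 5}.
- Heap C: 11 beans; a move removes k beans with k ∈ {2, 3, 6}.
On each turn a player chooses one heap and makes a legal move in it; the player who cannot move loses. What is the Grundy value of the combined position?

1

Grundy values for heap A (subtraction set {2, 6}):
g(0) = mex{} = 0
g(1) = mex{} = 0
g(2) = mex{0} = 1
g(3) = mex{0} = 1
g(4) = mex{1} = 0
g(5) = mex{1} = 0
g(6) = mex{0} = 1
g(7) = mex{0} = 1
g(8) = mex{1} = 0
So g(8) = 0.
Build the Grundy sequence for heap B with g(k) = mex{g(k−s) : s ∈ {2, 4, 5}, s ≤ k}:
g(0) = mex{} = 0
g(1) = mex{} = 0
g(2) = mex{0} = 1
g(3) = mex{0} = 1
g(4) = mex{0,1} = 2
g(5) = mex{0,1} = 2
g(6) = mex{0,1,2} = 3
g(7) = mex{1,2} = 0
g(8) = mex{1,2,3} = 0
So g(8) = 0.
Grundy values for heap C (subtraction set {2, 3, 6}):
g(0) = mex{} = 0
g(1) = mex{} = 0
g(2) = mex{0} = 1
g(3) = mex{0} = 1
g(4) = mex{0,1} = 2
g(5) = mex{1} = 0
g(6) = mex{0,1,2} = 3
g(7) = mex{0,2} = 1
g(8) = mex{0,1,3} = 2
g(9) = mex{1,3} = 0
g(10) = mex{1,2} = 0
g(11) = mex{0,2} = 1
So g(11) = 1.
By the Sprague-Grundy theorem, the Grundy value of a sum of independent games is the XOR of the component values.
Combined value = 0 XOR 0 XOR 1 = 1.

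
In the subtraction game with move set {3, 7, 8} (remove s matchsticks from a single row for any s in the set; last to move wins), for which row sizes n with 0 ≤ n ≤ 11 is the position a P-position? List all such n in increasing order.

0, 1, 2, 6, 11

Grundy values for subtraction set {3, 7, 8}:
g(0) = mex{} = 0
g(1) = mex{} = 0
g(2) = mex{} = 0
g(3) = mex{0} = 1
g(4) = mex{0} = 1
g(5) = mex{0} = 1
g(6) = mex{1} = 0
g(7) = mex{0,1} = 2
g(8) = mex{0,1} = 2
g(9) = mex{0} = 1
g(10) = mex{0,1,2} = 3
g(11) = mex{1,2} = 0
The P-positions (g = 0) in 0..11 are 0, 1, 2, 6, 11.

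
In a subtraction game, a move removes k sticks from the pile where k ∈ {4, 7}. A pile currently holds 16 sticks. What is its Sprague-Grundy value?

Build the Grundy sequence with g(k) = mex{g(k−s) : s ∈ {4, 7}, s ≤ k}:
k:     0  1  2  3  4  5  6  7  8  9 10 11 12 13 14 15 16
g(k):  0  0  0  0  1  1  1  1  2  2  2  0  0  0  0  1  1
So g(16) = 1.

1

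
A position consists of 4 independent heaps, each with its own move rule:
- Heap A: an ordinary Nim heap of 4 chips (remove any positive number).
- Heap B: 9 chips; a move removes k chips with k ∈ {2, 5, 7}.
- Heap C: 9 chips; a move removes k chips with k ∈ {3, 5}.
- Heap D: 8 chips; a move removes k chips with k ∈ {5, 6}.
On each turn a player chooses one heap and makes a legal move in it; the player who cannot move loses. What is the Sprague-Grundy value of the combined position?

7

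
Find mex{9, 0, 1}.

2

The values 0, 1 are all present; 2 is the first non-negative integer missing from the set.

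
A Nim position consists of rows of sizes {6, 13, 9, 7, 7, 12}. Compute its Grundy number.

14

Write each in binary and XOR column by column:
  0110  (6)
  1101  (13)
  1001  (9)
  0111  (7)
  0111  (7)
  1100  (12)
  ----
  1110  (14)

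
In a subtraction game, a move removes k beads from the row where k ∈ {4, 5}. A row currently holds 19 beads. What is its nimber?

0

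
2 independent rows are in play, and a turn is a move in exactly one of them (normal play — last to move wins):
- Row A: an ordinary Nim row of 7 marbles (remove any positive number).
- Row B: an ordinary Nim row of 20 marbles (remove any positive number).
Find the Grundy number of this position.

Row A is a plain Nim row of size 7, so its Grundy value is 7.
Row B is a plain Nim row of size 20, so its Grundy value is 20.
By the Sprague-Grundy theorem, the Grundy value of a sum of independent games is the XOR of the component values.
Combined value = 7 XOR 20 = 19.

19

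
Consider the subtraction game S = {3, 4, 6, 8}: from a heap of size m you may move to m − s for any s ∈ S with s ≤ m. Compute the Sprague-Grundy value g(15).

1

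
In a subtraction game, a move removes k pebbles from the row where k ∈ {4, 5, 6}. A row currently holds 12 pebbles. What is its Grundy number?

0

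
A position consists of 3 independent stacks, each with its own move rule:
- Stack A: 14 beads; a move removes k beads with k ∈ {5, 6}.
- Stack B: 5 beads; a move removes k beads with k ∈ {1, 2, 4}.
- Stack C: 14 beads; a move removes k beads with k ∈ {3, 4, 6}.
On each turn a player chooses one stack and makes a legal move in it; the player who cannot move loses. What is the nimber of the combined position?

Grundy values for stack A (subtraction set {5, 6}):
g(0) = mex{} = 0
g(1) = mex{} = 0
g(2) = mex{} = 0
g(3) = mex{} = 0
g(4) = mex{} = 0
g(5) = mex{0} = 1
g(6) = mex{0} = 1
g(7) = mex{0} = 1
g(8) = mex{0} = 1
g(9) = mex{0} = 1
g(10) = mex{0,1} = 2
g(11) = mex{1} = 0
g(12) = mex{1} = 0
g(13) = mex{1} = 0
g(14) = mex{1} = 0
So g(14) = 0.
Grundy values for stack B (subtraction set {1, 2, 4}):
g(0) = mex{} = 0
g(1) = mex{0} = 1
g(2) = mex{0,1} = 2
g(3) = mex{1,2} = 0
g(4) = mex{0,2} = 1
g(5) = mex{0,1} = 2
So g(5) = 2.
For stack C, compute g(0), g(1), … with moves {3, 4, 6}:
k:     0  1  2  3  4  5  6  7  8  9 10 11 12 13 14
g(k):  0  0  0  1  1  1  2  2  2  0  0  0  1  1  1
So g(14) = 1.
The value of a disjunctive sum is the nim-sum of the parts.
Combined value = 0 ⊕ 2 ⊕ 1 = 3.

3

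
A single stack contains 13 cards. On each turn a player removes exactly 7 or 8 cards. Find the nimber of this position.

1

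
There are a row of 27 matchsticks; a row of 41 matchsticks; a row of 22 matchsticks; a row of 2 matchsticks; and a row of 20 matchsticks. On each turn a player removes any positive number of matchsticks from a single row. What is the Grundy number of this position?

50

Nim-sum: 27 ⊕ 41 ⊕ 22 ⊕ 2 ⊕ 20 = 50.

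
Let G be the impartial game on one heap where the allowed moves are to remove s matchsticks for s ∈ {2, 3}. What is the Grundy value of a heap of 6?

Grundy values for subtraction set {2, 3}:
k:     0  1  2  3  4  5  6
g(k):  0  0  1  1  2  0  0
So g(6) = 0.

0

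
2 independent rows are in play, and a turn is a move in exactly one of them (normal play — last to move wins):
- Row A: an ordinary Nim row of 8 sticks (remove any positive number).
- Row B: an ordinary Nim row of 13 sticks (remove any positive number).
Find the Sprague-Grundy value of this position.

5

Row A is a plain Nim row of size 8, so its Grundy value is 8.
Row B is a plain Nim row of size 13, so its Grundy value is 13.
The value of a disjunctive sum is the nim-sum of the parts.
Combined value = 8 XOR 13 = 5.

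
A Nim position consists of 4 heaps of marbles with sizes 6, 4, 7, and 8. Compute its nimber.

13

Nim-sum: 6 ^ 4 ^ 7 ^ 8 = 13.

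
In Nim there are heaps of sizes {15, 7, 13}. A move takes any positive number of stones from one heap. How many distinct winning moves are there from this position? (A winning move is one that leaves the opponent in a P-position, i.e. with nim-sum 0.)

3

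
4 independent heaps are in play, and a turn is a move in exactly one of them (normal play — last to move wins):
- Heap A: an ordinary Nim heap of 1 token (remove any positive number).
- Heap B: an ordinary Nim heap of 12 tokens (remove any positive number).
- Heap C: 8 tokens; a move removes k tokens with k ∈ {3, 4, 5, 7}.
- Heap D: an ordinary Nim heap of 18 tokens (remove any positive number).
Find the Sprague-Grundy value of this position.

29

Heap A is a plain Nim heap of size 1, so its Grundy value is 1.
Heap B is a plain Nim heap of size 12, so its Grundy value is 12.
Grundy values for heap C (subtraction set {3, 4, 5, 7}):
k:     0  1  2  3  4  5  6  7  8
g(k):  0  0  0  1  1  1  2  2  2
So g(8) = 2.
Heap D is a plain Nim heap of size 18, so its Grundy value is 18.
By the Sprague-Grundy theorem, the Grundy value of a sum of independent games is the XOR of the component values.
Combined value = 1 ⊕ 12 ⊕ 2 ⊕ 18 = 29.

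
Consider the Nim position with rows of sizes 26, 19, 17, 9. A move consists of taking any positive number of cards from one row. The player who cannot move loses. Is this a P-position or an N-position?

N-position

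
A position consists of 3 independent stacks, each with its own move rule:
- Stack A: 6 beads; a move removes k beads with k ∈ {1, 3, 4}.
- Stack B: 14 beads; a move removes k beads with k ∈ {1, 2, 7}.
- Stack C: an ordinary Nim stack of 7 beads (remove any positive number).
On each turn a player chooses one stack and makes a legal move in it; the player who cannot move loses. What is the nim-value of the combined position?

For stack A, compute g(0), g(1), … with moves {1, 3, 4}:
k:     0  1  2  3  4  5  6
g(k):  0  1  0  1  2  3  2
So g(6) = 2.
For stack B, compute g(0), g(1), … with moves {1, 2, 7}:
k:     0  1  2  3  4  5  6  7  8  9 10 11 12 13 14
g(k):  0  1  2  0  1  2  0  1  2  0  1  2  0  1  2
So g(14) = 2.
Stack C is a plain Nim stack of size 7, so its Grundy value is 7.
The value of a disjunctive sum is the nim-sum of the parts.
Combined value = 2 XOR 2 XOR 7 = 7.

7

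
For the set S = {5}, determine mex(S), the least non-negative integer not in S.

0 is not in the set, so the mex is 0.

0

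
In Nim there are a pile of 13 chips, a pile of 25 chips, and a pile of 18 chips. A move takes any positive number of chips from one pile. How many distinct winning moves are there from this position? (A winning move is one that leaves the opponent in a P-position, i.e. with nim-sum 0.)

1

Write each in binary and XOR column by column:
  01101  (13)
  11001  (25)
  10010  (18)
  -----
  00110  (6)
The overall nim-sum is X = 6. A pile of size p has a winning move iff p XOR X < p (reduce it to p XOR X).
  13: 13 XOR 6 = 11 < 13 — winning move (to 11).
  25: 25 XOR 6 = 31 ≥ 25 — no move.
  18: 18 XOR 6 = 20 ≥ 18 — no move.
That gives 1 winning move.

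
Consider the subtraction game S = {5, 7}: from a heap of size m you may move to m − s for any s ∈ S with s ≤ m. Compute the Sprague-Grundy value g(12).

Compute g(0), g(1), … for moves {5, 7}:
g(0) = mex{} = 0
g(1) = mex{} = 0
g(2) = mex{} = 0
g(3) = mex{} = 0
g(4) = mex{} = 0
g(5) = mex{0} = 1
g(6) = mex{0} = 1
g(7) = mex{0} = 1
g(8) = mex{0} = 1
g(9) = mex{0} = 1
g(10) = mex{0,1} = 2
g(11) = mex{0,1} = 2
g(12) = mex{1} = 0
So g(12) = 0.

0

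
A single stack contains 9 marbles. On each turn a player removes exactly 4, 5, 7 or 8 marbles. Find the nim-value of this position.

2

Grundy values for subtraction set {4, 5, 7, 8}:
g(0) = mex{} = 0
g(1) = mex{} = 0
g(2) = mex{} = 0
g(3) = mex{} = 0
g(4) = mex{0} = 1
g(5) = mex{0} = 1
g(6) = mex{0} = 1
g(7) = mex{0} = 1
g(8) = mex{0,1} = 2
g(9) = mex{0,1} = 2
So g(9) = 2.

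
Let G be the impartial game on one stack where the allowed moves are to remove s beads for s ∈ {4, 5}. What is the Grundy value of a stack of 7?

1

Build the Grundy sequence with g(k) = mex{g(k−s) : s ∈ {4, 5}, s ≤ k}:
k:     0  1  2  3  4  5  6  7
g(k):  0  0  0  0  1  1  1  1
So g(7) = 1.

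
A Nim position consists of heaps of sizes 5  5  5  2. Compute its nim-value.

7

Nim-sum: 5 XOR 5 XOR 5 XOR 2 = 7.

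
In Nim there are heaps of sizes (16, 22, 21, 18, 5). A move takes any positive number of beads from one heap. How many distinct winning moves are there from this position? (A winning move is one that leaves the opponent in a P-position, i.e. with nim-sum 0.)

3

In binary:
  10000  (16)
  10110  (22)
  10101  (21)
  10010  (18)
  00101  (5)
  -----
  00100  (4)
The overall nim-sum is X = 4. A heap of size p has a winning move iff p XOR X < p (reduce it to p XOR X).
  16: 16 XOR 4 = 20 ≥ 16 — no move.
  22: 22 XOR 4 = 18 < 22 — winning move (to 18).
  21: 21 XOR 4 = 17 < 21 — winning move (to 17).
  18: 18 XOR 4 = 22 ≥ 18 — no move.
  5: 5 XOR 4 = 1 < 5 — winning move (to 1).
That gives 3 winning moves.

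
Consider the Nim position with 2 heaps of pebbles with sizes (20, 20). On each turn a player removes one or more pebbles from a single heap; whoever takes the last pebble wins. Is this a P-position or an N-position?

Nim-sum: 20 ⊕ 20 = 0.
The nim-sum is 0, so this is a P-position: the player to move is in a losing position under optimal play.

P-position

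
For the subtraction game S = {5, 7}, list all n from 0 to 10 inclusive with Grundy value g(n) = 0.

Build the Grundy sequence with g(k) = mex{g(k−s) : s ∈ {5, 7}, s ≤ k}:
g(0) = mex{} = 0
g(1) = mex{} = 0
g(2) = mex{} = 0
g(3) = mex{} = 0
g(4) = mex{} = 0
g(5) = mex{0} = 1
g(6) = mex{0} = 1
g(7) = mex{0} = 1
g(8) = mex{0} = 1
g(9) = mex{0} = 1
g(10) = mex{0,1} = 2
The P-positions (g = 0) in 0..10 are 0, 1, 2, 3, 4.

0, 1, 2, 3, 4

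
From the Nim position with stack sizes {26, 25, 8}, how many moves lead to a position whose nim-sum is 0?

3

In binary:
  11010  (26)
  11001  (25)
  01000  (8)
  -----
  01011  (11)
The overall nim-sum is X = 11. A stack of size p has a winning move iff p XOR X < p (reduce it to p XOR X).
  26: 26 XOR 11 = 17 < 26 — winning move (to 17).
  25: 25 XOR 11 = 18 < 25 — winning move (to 18).
  8: 8 XOR 11 = 3 < 8 — winning move (to 3).
That gives 3 winning moves.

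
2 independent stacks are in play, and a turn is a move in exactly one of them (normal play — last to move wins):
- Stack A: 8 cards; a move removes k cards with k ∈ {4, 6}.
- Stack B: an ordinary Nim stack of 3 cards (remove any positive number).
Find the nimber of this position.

1

Build the Grundy sequence for stack A with g(k) = mex{g(k−s) : s ∈ {4, 6}, s ≤ k}:
k:     0  1  2  3  4  5  6  7  8
g(k):  0  0  0  0  1  1  1  1  2
So g(8) = 2.
Stack B is a plain Nim stack of size 3, so its Grundy value is 3.
The value of a disjunctive sum is the nim-sum of the parts.
Combined value = 2 XOR 3 = 1.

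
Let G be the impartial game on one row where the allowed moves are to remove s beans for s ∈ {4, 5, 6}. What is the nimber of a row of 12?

Grundy values for subtraction set {4, 5, 6}:
g(0) = mex{} = 0
g(1) = mex{} = 0
g(2) = mex{} = 0
g(3) = mex{} = 0
g(4) = mex{0} = 1
g(5) = mex{0} = 1
g(6) = mex{0} = 1
g(7) = mex{0} = 1
g(8) = mex{0,1} = 2
g(9) = mex{0,1} = 2
g(10) = mex{1} = 0
g(11) = mex{1} = 0
g(12) = mex{1,2} = 0
So g(12) = 0.

0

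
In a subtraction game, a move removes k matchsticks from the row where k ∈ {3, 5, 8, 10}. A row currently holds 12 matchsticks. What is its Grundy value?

Compute g(0), g(1), … for moves {3, 5, 8, 10}:
g(0) = mex{} = 0
g(1) = mex{} = 0
g(2) = mex{} = 0
g(3) = mex{0} = 1
g(4) = mex{0} = 1
g(5) = mex{0} = 1
g(6) = mex{0,1} = 2
g(7) = mex{0,1} = 2
g(8) = mex{0,1} = 2
g(9) = mex{0,1,2} = 3
g(10) = mex{0,1,2} = 3
g(11) = mex{0,1,2} = 3
g(12) = mex{0,1,2,3} = 4
So g(12) = 4.

4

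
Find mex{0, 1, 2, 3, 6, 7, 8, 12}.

4

The values 0, 1, 2, 3 are all present; 4 is the first non-negative integer missing from the set.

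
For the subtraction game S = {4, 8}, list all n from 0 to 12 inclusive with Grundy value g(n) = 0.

0, 1, 2, 3, 12

Build the Grundy sequence with g(k) = mex{g(k−s) : s ∈ {4, 8}, s ≤ k}:
k:     0  1  2  3  4  5  6  7  8  9 10 11 12
g(k):  0  0  0  0  1  1  1  1  2  2  2  2  0
The P-positions (g = 0) in 0..12 are 0, 1, 2, 3, 12.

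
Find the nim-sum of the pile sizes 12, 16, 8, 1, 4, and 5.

Write each in binary and XOR column by column:
  01100  (12)
  10000  (16)
  01000  (8)
  00001  (1)
  00100  (4)
  00101  (5)
  -----
  10100  (20)

20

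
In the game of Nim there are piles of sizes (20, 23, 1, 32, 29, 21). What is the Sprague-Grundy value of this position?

Nim-sum: 20 ⊕ 23 ⊕ 1 ⊕ 32 ⊕ 29 ⊕ 21 = 42.

42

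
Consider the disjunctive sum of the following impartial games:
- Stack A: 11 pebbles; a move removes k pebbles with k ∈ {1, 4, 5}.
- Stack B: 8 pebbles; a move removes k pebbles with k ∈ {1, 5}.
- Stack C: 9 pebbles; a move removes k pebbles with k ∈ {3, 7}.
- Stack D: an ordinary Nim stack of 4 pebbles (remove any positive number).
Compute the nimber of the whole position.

For stack A, compute g(0), g(1), … with moves {1, 4, 5}:
k:     0  1  2  3  4  5  6  7  8  9 10 11
g(k):  0  1  0  1  2  3  2  3  0  1  0  1
So g(11) = 1.
For stack B, compute g(0), g(1), … with moves {1, 5}:
k:     0  1  2  3  4  5  6  7  8
g(k):  0  1  0  1  0  1  0  1  0
So g(8) = 0.
For stack C, compute g(0), g(1), … with moves {3, 7}:
k:     0  1  2  3  4  5  6  7  8  9
g(k):  0  0  0  1  1  1  0  2  2  1
So g(9) = 1.
Stack D is a plain Nim stack of size 4, so its Grundy value is 4.
The value of a disjunctive sum is the nim-sum of the parts.
Combined value = 1 XOR 0 XOR 1 XOR 4 = 4.

4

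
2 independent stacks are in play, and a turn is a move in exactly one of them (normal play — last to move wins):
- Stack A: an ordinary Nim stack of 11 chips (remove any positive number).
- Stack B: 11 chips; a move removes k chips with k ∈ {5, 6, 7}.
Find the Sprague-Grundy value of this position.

Stack A is a plain Nim stack of size 11, so its Grundy value is 11.
For stack B, compute g(0), g(1), … with moves {5, 6, 7}:
k:     0  1  2  3  4  5  6  7  8  9 10 11
g(k):  0  0  0  0  0  1  1  1  1  1  2  2
So g(11) = 2.
By the Sprague-Grundy theorem, the Grundy value of a sum of independent games is the XOR of the component values.
Combined value = 11 ⊕ 2 = 9.

9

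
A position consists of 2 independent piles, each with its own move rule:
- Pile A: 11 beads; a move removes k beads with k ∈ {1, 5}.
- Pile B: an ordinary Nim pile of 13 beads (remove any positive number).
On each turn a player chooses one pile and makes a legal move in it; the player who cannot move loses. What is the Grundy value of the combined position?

For pile A, compute g(0), g(1), … with moves {1, 5}:
g(0) = mex{} = 0
g(1) = mex{0} = 1
g(2) = mex{1} = 0
g(3) = mex{0} = 1
g(4) = mex{1} = 0
g(5) = mex{0} = 1
g(6) = mex{1} = 0
g(7) = mex{0} = 1
g(8) = mex{1} = 0
g(9) = mex{0} = 1
g(10) = mex{1} = 0
g(11) = mex{0} = 1
So g(11) = 1.
Pile B is a plain Nim pile of size 13, so its Grundy value is 13.
By the Sprague-Grundy theorem, the Grundy value of a sum of independent games is the XOR of the component values.
Combined value = 1 ⊕ 13 = 12.

12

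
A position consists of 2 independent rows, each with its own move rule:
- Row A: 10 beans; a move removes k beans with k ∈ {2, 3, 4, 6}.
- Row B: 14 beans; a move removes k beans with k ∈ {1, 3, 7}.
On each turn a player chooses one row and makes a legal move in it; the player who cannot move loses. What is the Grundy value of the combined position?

Grundy values for row A (subtraction set {2, 3, 4, 6}):
k:     0  1  2  3  4  5  6  7  8  9 10
g(k):  0  0  1  1  2  2  3  3  0  0  1
So g(10) = 1.
Build the Grundy sequence for row B with g(k) = mex{g(k−s) : s ∈ {1, 3, 7}, s ≤ k}:
g(0) = mex{} = 0
g(1) = mex{0} = 1
g(2) = mex{1} = 0
g(3) = mex{0} = 1
g(4) = mex{1} = 0
g(5) = mex{0} = 1
g(6) = mex{1} = 0
g(7) = mex{0} = 1
g(8) = mex{1} = 0
g(9) = mex{0} = 1
g(10) = mex{1} = 0
g(11) = mex{0} = 1
g(12) = mex{1} = 0
g(13) = mex{0} = 1
g(14) = mex{1} = 0
So g(14) = 0.
By the Sprague-Grundy theorem, the Grundy value of a sum of independent games is the XOR of the component values.
Combined value = 1 ⊕ 0 = 1.

1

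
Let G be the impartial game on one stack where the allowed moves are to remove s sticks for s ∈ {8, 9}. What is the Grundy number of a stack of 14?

1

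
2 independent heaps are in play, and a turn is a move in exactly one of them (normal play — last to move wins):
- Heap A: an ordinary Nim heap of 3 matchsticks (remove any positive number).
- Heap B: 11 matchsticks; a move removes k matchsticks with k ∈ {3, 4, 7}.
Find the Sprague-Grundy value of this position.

3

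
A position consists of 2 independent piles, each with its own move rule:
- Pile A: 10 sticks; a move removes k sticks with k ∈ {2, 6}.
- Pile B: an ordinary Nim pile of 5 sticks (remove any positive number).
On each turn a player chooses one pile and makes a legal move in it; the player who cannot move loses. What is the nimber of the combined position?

Build the Grundy sequence for pile A with g(k) = mex{g(k−s) : s ∈ {2, 6}, s ≤ k}:
g(0) = mex{} = 0
g(1) = mex{} = 0
g(2) = mex{0} = 1
g(3) = mex{0} = 1
g(4) = mex{1} = 0
g(5) = mex{1} = 0
g(6) = mex{0} = 1
g(7) = mex{0} = 1
g(8) = mex{1} = 0
g(9) = mex{1} = 0
g(10) = mex{0} = 1
So g(10) = 1.
Pile B is a plain Nim pile of size 5, so its Grundy value is 5.
The value of a disjunctive sum is the nim-sum of the parts.
Combined value = 1 XOR 5 = 4.

4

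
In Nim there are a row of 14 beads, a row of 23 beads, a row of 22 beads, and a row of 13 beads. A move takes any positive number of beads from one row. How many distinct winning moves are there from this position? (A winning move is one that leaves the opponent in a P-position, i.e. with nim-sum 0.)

3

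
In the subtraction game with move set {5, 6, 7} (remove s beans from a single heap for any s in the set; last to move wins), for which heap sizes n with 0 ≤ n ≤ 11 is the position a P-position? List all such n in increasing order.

0, 1, 2, 3, 4

Grundy values for subtraction set {5, 6, 7}:
g(0) = mex{} = 0
g(1) = mex{} = 0
g(2) = mex{} = 0
g(3) = mex{} = 0
g(4) = mex{} = 0
g(5) = mex{0} = 1
g(6) = mex{0} = 1
g(7) = mex{0} = 1
g(8) = mex{0} = 1
g(9) = mex{0} = 1
g(10) = mex{0,1} = 2
g(11) = mex{0,1} = 2
The P-positions (g = 0) in 0..11 are 0, 1, 2, 3, 4.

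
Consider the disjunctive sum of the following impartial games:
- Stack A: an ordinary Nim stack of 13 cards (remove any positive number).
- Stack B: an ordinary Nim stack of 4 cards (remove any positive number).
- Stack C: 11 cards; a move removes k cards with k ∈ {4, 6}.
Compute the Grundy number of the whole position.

9

Stack A is a plain Nim stack of size 13, so its Grundy value is 13.
Stack B is a plain Nim stack of size 4, so its Grundy value is 4.
Grundy values for stack C (subtraction set {4, 6}):
g(0) = mex{} = 0
g(1) = mex{} = 0
g(2) = mex{} = 0
g(3) = mex{} = 0
g(4) = mex{0} = 1
g(5) = mex{0} = 1
g(6) = mex{0} = 1
g(7) = mex{0} = 1
g(8) = mex{0,1} = 2
g(9) = mex{0,1} = 2
g(10) = mex{1} = 0
g(11) = mex{1} = 0
So g(11) = 0.
The value of a disjunctive sum is the nim-sum of the parts.
Combined value = 13 ⊕ 4 ⊕ 0 = 9.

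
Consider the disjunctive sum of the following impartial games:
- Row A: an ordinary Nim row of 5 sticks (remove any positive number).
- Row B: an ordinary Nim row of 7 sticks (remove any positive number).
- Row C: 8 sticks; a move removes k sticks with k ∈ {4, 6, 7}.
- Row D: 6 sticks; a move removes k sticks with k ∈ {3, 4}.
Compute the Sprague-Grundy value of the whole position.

2

Row A is a plain Nim row of size 5, so its Grundy value is 5.
Row B is a plain Nim row of size 7, so its Grundy value is 7.
For row C, compute g(0), g(1), … with moves {4, 6, 7}:
g(0) = mex{} = 0
g(1) = mex{} = 0
g(2) = mex{} = 0
g(3) = mex{} = 0
g(4) = mex{0} = 1
g(5) = mex{0} = 1
g(6) = mex{0} = 1
g(7) = mex{0} = 1
g(8) = mex{0,1} = 2
So g(8) = 2.
Grundy values for row D (subtraction set {3, 4}):
k:     0  1  2  3  4  5  6
g(k):  0  0  0  1  1  1  2
So g(6) = 2.
By the Sprague-Grundy theorem, the Grundy value of a sum of independent games is the XOR of the component values.
Combined value = 5 XOR 7 XOR 2 XOR 2 = 2.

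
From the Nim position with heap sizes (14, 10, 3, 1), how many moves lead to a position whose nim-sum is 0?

Nim-sum: 14 XOR 10 XOR 3 XOR 1 = 6.
The overall nim-sum is X = 6. A heap of size p has a winning move iff p XOR X < p (reduce it to p XOR X).
  14: 14 XOR 6 = 8 < 14 — winning move (to 8).
  10: 10 XOR 6 = 12 ≥ 10 — no move.
  3: 3 XOR 6 = 5 ≥ 3 — no move.
  1: 1 XOR 6 = 7 ≥ 1 — no move.
That gives 1 winning move.

1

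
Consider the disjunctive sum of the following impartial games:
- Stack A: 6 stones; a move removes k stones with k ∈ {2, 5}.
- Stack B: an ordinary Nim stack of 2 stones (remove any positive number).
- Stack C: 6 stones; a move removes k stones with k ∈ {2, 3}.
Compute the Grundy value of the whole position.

For stack A, compute g(0), g(1), … with moves {2, 5}:
g(0) = mex{} = 0
g(1) = mex{} = 0
g(2) = mex{0} = 1
g(3) = mex{0} = 1
g(4) = mex{1} = 0
g(5) = mex{0,1} = 2
g(6) = mex{0} = 1
So g(6) = 1.
Stack B is a plain Nim stack of size 2, so its Grundy value is 2.
Build the Grundy sequence for stack C with g(k) = mex{g(k−s) : s ∈ {2, 3}, s ≤ k}:
k:     0  1  2  3  4  5  6
g(k):  0  0  1  1  2  0  0
So g(6) = 0.
By the Sprague-Grundy theorem, the Grundy value of a sum of independent games is the XOR of the component values.
Combined value = 1 XOR 2 XOR 0 = 3.

3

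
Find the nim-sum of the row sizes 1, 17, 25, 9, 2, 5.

7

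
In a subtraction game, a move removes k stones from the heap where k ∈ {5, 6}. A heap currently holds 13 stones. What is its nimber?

0

Compute g(0), g(1), … for moves {5, 6}:
k:     0  1  2  3  4  5  6  7  8  9 10 11 12 13
g(k):  0  0  0  0  0  1  1  1  1  1  2  0  0  0
So g(13) = 0.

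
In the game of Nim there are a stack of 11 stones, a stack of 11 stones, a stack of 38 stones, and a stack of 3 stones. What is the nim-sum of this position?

37

Bitwise XOR of the heap sizes:
  001011  (11)
  001011  (11)
  100110  (38)
  000011  (3)
  ------
  100101  (37)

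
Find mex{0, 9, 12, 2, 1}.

3

The values 0, 1, 2 are all present; 3 is the first non-negative integer missing from the set.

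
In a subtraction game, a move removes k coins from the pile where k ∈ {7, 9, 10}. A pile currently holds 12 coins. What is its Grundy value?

1

Grundy values for subtraction set {7, 9, 10}:
g(0) = mex{} = 0
g(1) = mex{} = 0
g(2) = mex{} = 0
g(3) = mex{} = 0
g(4) = mex{} = 0
g(5) = mex{} = 0
g(6) = mex{} = 0
g(7) = mex{0} = 1
g(8) = mex{0} = 1
g(9) = mex{0} = 1
g(10) = mex{0} = 1
g(11) = mex{0} = 1
g(12) = mex{0} = 1
So g(12) = 1.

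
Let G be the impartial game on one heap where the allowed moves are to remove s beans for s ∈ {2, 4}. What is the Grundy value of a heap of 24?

0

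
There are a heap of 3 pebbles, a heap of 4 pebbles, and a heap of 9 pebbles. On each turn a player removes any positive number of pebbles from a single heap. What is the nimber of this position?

Nim-sum: 3 ⊕ 4 ⊕ 9 = 14.

14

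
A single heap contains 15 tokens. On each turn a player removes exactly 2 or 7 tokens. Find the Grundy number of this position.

1

Grundy values for subtraction set {2, 7}:
k:     0  1  2  3  4  5  6  7  8  9 10 11 12 13 14 15
g(k):  0  0  1  1  0  0  1  1  2  0  0  1  1  0  0  1
So g(15) = 1.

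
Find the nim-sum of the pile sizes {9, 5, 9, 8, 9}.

In binary:
  1001  (9)
  0101  (5)
  1001  (9)
  1000  (8)
  1001  (9)
  ----
  0100  (4)

4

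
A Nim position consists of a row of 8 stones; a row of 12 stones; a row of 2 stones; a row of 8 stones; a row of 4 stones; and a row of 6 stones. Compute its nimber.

Nim-sum: 8 ^ 12 ^ 2 ^ 8 ^ 4 ^ 6 = 12.

12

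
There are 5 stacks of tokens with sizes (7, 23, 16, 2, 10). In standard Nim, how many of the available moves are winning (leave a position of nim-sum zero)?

1

Nim-sum: 7 XOR 23 XOR 16 XOR 2 XOR 10 = 8.
The overall nim-sum is X = 8. A stack of size p has a winning move iff p XOR X < p (reduce it to p XOR X).
  7: 7 XOR 8 = 15 ≥ 7 — no move.
  23: 23 XOR 8 = 31 ≥ 23 — no move.
  16: 16 XOR 8 = 24 ≥ 16 — no move.
  2: 2 XOR 8 = 10 ≥ 2 — no move.
  10: 10 XOR 8 = 2 < 10 — winning move (to 2).
That gives 1 winning move.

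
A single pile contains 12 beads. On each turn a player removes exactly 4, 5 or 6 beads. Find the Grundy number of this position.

0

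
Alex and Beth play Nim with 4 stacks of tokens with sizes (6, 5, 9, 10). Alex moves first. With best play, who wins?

Compute the nim-sum pairwise:
6 ⊕ 5 = 3
3 ⊕ 9 = 10
10 ⊕ 10 = 0
The nim-sum is 0, so this is a P-position: the player to move is in a losing position under optimal play; Alex is about to move from it and so loses — Beth wins.

Beth wins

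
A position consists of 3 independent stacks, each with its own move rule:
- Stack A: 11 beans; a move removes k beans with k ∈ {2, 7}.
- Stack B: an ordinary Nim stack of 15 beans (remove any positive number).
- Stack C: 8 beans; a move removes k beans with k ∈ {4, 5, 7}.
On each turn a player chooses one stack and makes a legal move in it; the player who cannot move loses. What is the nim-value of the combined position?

12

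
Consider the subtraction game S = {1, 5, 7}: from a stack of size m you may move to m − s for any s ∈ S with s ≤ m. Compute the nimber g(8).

0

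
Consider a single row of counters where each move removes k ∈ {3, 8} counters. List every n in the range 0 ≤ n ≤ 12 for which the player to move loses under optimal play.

0, 1, 2, 6, 7, 11, 12

Compute g(0), g(1), … for moves {3, 8}:
g(0) = mex{} = 0
g(1) = mex{} = 0
g(2) = mex{} = 0
g(3) = mex{0} = 1
g(4) = mex{0} = 1
g(5) = mex{0} = 1
g(6) = mex{1} = 0
g(7) = mex{1} = 0
g(8) = mex{0,1} = 2
g(9) = mex{0} = 1
g(10) = mex{0} = 1
g(11) = mex{1,2} = 0
g(12) = mex{1} = 0
The P-positions (g = 0) in 0..12 are 0, 1, 2, 6, 7, 11, 12.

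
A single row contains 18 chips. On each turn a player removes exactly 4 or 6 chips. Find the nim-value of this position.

2

Build the Grundy sequence with g(k) = mex{g(k−s) : s ∈ {4, 6}, s ≤ k}:
k:     0  1  2  3  4  5  6  7  8  9 10 11 12 13 14 15 16 17 18
g(k):  0  0  0  0  1  1  1  1  2  2  0  0  0  0  1  1  1  1  2
So g(18) = 2.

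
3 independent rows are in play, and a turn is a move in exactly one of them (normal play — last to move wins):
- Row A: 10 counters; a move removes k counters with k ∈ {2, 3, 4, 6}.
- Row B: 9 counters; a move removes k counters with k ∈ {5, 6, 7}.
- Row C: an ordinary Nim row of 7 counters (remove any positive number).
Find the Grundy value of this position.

7

For row A, compute g(0), g(1), … with moves {2, 3, 4, 6}:
k:     0  1  2  3  4  5  6  7  8  9 10
g(k):  0  0  1  1  2  2  3  3  0  0  1
So g(10) = 1.
Build the Grundy sequence for row B with g(k) = mex{g(k−s) : s ∈ {5, 6, 7}, s ≤ k}:
g(0) = mex{} = 0
g(1) = mex{} = 0
g(2) = mex{} = 0
g(3) = mex{} = 0
g(4) = mex{} = 0
g(5) = mex{0} = 1
g(6) = mex{0} = 1
g(7) = mex{0} = 1
g(8) = mex{0} = 1
g(9) = mex{0} = 1
So g(9) = 1.
Row C is a plain Nim row of size 7, so its Grundy value is 7.
The value of a disjunctive sum is the nim-sum of the parts.
Combined value = 1 ⊕ 1 ⊕ 7 = 7.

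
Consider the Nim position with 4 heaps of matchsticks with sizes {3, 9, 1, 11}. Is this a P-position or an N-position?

Bitwise XOR of the heap sizes:
  0011  (3)
  1001  (9)
  0001  (1)
  1011  (11)
  ----
  0000  (0)
The nim-sum is 0, so this is a P-position: the player to move is in a losing position under optimal play.

P-position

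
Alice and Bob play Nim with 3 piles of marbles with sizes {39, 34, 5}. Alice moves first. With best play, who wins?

Compute the nim-sum pairwise:
39 ⊕ 34 = 5
5 ⊕ 5 = 0
The nim-sum is 0, so this is a P-position: the player to move is in a losing position under optimal play; Alice is about to move from it and so loses — Bob wins.

Bob wins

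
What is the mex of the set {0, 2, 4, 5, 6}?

0 is in the set but 1 is not, so the mex is 1.

1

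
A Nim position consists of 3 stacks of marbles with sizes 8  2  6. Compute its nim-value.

Bitwise XOR of the heap sizes:
  1000  (8)
  0010  (2)
  0110  (6)
  ----
  1100  (12)

12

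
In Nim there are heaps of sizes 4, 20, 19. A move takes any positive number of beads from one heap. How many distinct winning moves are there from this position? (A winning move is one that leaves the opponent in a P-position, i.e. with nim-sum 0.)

1

In binary:
  00100  (4)
  10100  (20)
  10011  (19)
  -----
  00011  (3)
The overall nim-sum is X = 3. A heap of size p has a winning move iff p XOR X < p (reduce it to p XOR X).
  4: 4 XOR 3 = 7 ≥ 4 — no move.
  20: 20 XOR 3 = 23 ≥ 20 — no move.
  19: 19 XOR 3 = 16 < 19 — winning move (to 16).
That gives 1 winning move.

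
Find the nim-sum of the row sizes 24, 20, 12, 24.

24

In binary:
  11000  (24)
  10100  (20)
  01100  (12)
  11000  (24)
  -----
  11000  (24)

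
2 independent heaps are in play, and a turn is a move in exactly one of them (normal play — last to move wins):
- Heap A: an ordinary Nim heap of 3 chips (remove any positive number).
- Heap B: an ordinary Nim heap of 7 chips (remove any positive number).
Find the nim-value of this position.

Heap A is a plain Nim heap of size 3, so its Grundy value is 3.
Heap B is a plain Nim heap of size 7, so its Grundy value is 7.
The value of a disjunctive sum is the nim-sum of the parts.
Combined value = 3 ⊕ 7 = 4.

4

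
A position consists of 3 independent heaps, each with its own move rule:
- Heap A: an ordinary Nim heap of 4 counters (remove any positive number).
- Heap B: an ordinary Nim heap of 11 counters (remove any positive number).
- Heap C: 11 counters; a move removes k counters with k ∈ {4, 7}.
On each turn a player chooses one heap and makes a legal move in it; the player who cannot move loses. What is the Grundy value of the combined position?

15

Heap A is a plain Nim heap of size 4, so its Grundy value is 4.
Heap B is a plain Nim heap of size 11, so its Grundy value is 11.
Grundy values for heap C (subtraction set {4, 7}):
g(0) = mex{} = 0
g(1) = mex{} = 0
g(2) = mex{} = 0
g(3) = mex{} = 0
g(4) = mex{0} = 1
g(5) = mex{0} = 1
g(6) = mex{0} = 1
g(7) = mex{0} = 1
g(8) = mex{0,1} = 2
g(9) = mex{0,1} = 2
g(10) = mex{0,1} = 2
g(11) = mex{1} = 0
So g(11) = 0.
The value of a disjunctive sum is the nim-sum of the parts.
Combined value = 4 ⊕ 11 ⊕ 0 = 15.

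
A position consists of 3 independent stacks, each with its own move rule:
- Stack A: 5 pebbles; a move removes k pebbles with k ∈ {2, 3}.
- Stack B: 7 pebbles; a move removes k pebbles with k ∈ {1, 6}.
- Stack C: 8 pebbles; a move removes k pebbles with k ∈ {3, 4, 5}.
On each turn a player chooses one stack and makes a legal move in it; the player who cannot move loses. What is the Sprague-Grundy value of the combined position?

0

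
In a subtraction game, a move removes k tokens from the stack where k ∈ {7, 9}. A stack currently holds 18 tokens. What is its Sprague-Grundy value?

Compute g(0), g(1), … for moves {7, 9}:
k:     0  1  2  3  4  5  6  7  8  9 10 11 12 13 14 15 16 17 18
g(k):  0  0  0  0  0  0  0  1  1  1  1  1  1  1  2  2  0  0  0
So g(18) = 0.

0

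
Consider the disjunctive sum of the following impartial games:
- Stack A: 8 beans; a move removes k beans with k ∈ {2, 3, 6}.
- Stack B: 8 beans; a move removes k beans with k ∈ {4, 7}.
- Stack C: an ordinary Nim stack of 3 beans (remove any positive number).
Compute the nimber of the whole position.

3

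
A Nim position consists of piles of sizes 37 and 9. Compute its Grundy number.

44

Bitwise XOR of the heap sizes:
  100101  (37)
  001001  (9)
  ------
  101100  (44)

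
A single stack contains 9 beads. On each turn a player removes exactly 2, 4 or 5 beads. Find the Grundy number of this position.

Build the Grundy sequence with g(k) = mex{g(k−s) : s ∈ {2, 4, 5}, s ≤ k}:
g(0) = mex{} = 0
g(1) = mex{} = 0
g(2) = mex{0} = 1
g(3) = mex{0} = 1
g(4) = mex{0,1} = 2
g(5) = mex{0,1} = 2
g(6) = mex{0,1,2} = 3
g(7) = mex{1,2} = 0
g(8) = mex{1,2,3} = 0
g(9) = mex{0,2} = 1
So g(9) = 1.

1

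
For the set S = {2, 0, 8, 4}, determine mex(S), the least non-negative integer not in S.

1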